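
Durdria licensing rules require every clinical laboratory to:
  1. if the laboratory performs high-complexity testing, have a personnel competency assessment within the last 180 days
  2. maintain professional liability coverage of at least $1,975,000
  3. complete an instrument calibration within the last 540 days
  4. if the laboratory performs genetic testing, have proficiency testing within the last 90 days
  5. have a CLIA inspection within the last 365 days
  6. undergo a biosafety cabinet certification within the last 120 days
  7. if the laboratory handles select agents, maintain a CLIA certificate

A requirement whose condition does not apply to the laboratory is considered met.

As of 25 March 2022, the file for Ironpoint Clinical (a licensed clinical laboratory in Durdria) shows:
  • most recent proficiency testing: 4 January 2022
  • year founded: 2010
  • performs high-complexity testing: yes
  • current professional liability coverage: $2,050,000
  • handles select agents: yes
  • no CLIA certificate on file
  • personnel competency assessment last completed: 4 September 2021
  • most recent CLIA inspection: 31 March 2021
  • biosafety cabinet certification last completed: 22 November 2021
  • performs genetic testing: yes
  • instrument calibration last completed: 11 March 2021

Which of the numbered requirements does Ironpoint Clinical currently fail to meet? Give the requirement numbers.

1. condition 'performs high-complexity testing' holds; personnel competency assessment 202 days ago vs limit 180 → not met
2. professional liability coverage $2,050,000 ≥ $1,975,000 → met
3. instrument calibration 379 days ago vs limit 540 → met
4. condition 'performs genetic testing' holds; proficiency testing 80 days ago vs limit 90 → met
5. CLIA inspection 359 days ago vs limit 365 → met
6. biosafety cabinet certification 123 days ago vs limit 120 → not met
7. condition 'handles select agents' holds; CLIA certificate absent → not met
Not met: 1, 6, 7

1, 6, 7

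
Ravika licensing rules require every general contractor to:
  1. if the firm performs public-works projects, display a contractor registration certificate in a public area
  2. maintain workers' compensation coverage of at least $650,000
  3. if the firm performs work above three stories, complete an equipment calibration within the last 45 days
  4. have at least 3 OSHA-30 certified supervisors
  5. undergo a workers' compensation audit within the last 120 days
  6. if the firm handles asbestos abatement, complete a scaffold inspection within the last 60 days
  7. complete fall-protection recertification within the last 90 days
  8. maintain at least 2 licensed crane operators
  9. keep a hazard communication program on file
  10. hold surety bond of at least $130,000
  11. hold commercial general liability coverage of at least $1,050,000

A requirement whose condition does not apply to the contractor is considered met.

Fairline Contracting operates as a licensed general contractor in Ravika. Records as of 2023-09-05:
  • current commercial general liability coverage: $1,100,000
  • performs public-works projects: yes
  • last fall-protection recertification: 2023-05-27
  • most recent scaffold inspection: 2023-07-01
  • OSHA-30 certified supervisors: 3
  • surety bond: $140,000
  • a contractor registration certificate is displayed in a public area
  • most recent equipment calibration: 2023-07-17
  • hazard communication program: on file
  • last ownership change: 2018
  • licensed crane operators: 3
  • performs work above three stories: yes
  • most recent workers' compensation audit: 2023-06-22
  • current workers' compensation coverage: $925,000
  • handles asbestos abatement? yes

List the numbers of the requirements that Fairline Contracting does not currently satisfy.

1. condition 'performs public-works projects' holds; contractor registration certificate present → met
2. workers' compensation coverage $925,000 ≥ $650,000 → met
3. condition 'performs work above three stories' holds; equipment calibration 50 days ago vs limit 45 → not met
4. OSHA-30 certified supervisors 3 ≥ 3 → met
5. workers' compensation audit 75 days ago vs limit 120 → met
6. condition 'handles asbestos abatement' holds; scaffold inspection 66 days ago vs limit 60 → not met
7. fall-protection recertification 101 days ago vs limit 90 → not met
8. licensed crane operators 3 ≥ 2 → met
9. hazard communication program present → met
10. surety bond $140,000 ≥ $130,000 → met
11. commercial general liability coverage $1,100,000 ≥ $1,050,000 → met
Not met: 3, 6, 7

3, 6, 7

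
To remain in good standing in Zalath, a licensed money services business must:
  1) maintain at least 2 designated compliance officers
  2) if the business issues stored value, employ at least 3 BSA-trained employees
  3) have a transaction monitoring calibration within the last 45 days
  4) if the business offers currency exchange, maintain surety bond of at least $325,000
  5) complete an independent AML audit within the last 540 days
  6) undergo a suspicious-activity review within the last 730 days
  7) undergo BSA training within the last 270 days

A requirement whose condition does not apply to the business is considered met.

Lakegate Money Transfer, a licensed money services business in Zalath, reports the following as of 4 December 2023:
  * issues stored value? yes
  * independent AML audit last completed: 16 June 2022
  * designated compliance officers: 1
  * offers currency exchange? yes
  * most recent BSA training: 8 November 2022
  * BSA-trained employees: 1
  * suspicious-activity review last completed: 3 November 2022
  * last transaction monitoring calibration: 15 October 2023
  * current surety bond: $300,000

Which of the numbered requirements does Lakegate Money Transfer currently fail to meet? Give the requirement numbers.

1, 2, 3, 4, 7

1. designated compliance officers 1 < 2 → not met
2. condition 'issues stored value' holds; BSA-trained employees 1 < 3 → not met
3. transaction monitoring calibration 50 days ago vs limit 45 → not met
4. condition 'offers currency exchange' holds; surety bond $300,000 < $325,000 → not met
5. independent AML audit 536 days ago vs limit 540 → met
6. suspicious-activity review 396 days ago vs limit 730 → met
7. BSA training 391 days ago vs limit 270 → not met
Not met: 1, 2, 3, 4, 7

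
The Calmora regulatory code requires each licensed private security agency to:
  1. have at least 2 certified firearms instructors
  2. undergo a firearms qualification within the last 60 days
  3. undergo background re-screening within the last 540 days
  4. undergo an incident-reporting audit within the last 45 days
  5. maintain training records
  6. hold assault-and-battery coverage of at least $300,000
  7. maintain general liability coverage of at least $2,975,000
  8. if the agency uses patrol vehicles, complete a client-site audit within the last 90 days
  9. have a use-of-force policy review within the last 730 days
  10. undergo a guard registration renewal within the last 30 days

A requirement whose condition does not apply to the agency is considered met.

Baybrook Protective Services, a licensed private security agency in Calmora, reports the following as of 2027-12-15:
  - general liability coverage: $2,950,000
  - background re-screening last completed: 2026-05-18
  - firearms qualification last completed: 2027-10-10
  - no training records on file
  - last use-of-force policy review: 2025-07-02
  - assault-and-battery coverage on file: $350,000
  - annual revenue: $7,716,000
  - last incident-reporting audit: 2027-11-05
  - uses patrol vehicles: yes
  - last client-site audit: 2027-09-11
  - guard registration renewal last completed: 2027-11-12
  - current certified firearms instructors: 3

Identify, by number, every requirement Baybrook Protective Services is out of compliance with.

2, 3, 5, 7, 8, 9, 10

1. certified firearms instructors 3 ≥ 2 → met
2. firearms qualification 66 days ago vs limit 60 → not met
3. background re-screening 576 days ago vs limit 540 → not met
4. incident-reporting audit 40 days ago vs limit 45 → met
5. training records absent → not met
6. assault-and-battery coverage $350,000 ≥ $300,000 → met
7. general liability coverage $2,950,000 < $2,975,000 → not met
8. condition 'uses patrol vehicles' holds; client-site audit 95 days ago vs limit 90 → not met
9. use-of-force policy review 896 days ago vs limit 730 → not met
10. guard registration renewal 33 days ago vs limit 30 → not met
Not met: 2, 3, 5, 7, 8, 9, 10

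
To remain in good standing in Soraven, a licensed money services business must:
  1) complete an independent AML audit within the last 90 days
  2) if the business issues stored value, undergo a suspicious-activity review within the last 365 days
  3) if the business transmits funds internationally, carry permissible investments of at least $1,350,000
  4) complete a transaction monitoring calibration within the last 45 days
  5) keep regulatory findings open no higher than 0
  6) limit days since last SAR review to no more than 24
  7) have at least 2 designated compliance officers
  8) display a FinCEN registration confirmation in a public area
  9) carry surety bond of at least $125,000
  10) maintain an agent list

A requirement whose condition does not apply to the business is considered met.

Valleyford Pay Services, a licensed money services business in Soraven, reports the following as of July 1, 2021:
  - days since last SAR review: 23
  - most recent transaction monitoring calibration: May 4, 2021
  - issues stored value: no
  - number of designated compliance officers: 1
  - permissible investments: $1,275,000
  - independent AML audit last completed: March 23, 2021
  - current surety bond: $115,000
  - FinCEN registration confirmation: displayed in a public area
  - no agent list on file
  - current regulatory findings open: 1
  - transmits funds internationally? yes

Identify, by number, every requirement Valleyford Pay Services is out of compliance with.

1. independent AML audit 100 days ago vs limit 90 → not met
2. condition 'issues stored value' does not hold → requirement n/a → met
3. condition 'transmits funds internationally' holds; permissible investments $1,275,000 < $1,350,000 → not met
4. transaction monitoring calibration 58 days ago vs limit 45 → not met
5. regulatory findings open 1 > 0 → not met
6. days since last SAR review 23 ≤ 24 → met
7. designated compliance officers 1 < 2 → not met
8. FinCEN registration confirmation present → met
9. surety bond $115,000 < $125,000 → not met
10. agent list absent → not met
Not met: 1, 3, 4, 5, 7, 9, 10

1, 3, 4, 5, 7, 9, 10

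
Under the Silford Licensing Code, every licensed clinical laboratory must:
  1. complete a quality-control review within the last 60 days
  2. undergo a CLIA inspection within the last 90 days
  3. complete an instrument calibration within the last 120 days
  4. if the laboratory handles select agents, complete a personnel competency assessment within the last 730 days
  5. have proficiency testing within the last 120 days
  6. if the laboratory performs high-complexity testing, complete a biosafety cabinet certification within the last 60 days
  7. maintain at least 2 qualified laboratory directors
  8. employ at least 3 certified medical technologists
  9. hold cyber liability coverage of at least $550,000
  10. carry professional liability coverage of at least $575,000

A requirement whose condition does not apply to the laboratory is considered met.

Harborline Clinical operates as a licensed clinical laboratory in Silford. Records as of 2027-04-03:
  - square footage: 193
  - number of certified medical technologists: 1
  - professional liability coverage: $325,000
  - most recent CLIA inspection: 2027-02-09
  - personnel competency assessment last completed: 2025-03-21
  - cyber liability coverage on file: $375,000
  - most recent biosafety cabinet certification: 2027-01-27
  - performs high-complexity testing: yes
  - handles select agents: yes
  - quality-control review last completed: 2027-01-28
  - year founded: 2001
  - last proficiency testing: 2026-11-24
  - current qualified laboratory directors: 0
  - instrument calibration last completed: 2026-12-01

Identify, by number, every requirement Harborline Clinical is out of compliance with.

1, 3, 4, 5, 6, 7, 8, 9, 10

1. quality-control review 65 days ago vs limit 60 → not met
2. CLIA inspection 53 days ago vs limit 90 → met
3. instrument calibration 123 days ago vs limit 120 → not met
4. condition 'handles select agents' holds; personnel competency assessment 743 days ago vs limit 730 → not met
5. proficiency testing 130 days ago vs limit 120 → not met
6. condition 'performs high-complexity testing' holds; biosafety cabinet certification 66 days ago vs limit 60 → not met
7. qualified laboratory directors 0 < 2 → not met
8. certified medical technologists 1 < 3 → not met
9. cyber liability coverage $375,000 < $550,000 → not met
10. professional liability coverage $325,000 < $575,000 → not met
Not met: 1, 3, 4, 5, 6, 7, 8, 9, 10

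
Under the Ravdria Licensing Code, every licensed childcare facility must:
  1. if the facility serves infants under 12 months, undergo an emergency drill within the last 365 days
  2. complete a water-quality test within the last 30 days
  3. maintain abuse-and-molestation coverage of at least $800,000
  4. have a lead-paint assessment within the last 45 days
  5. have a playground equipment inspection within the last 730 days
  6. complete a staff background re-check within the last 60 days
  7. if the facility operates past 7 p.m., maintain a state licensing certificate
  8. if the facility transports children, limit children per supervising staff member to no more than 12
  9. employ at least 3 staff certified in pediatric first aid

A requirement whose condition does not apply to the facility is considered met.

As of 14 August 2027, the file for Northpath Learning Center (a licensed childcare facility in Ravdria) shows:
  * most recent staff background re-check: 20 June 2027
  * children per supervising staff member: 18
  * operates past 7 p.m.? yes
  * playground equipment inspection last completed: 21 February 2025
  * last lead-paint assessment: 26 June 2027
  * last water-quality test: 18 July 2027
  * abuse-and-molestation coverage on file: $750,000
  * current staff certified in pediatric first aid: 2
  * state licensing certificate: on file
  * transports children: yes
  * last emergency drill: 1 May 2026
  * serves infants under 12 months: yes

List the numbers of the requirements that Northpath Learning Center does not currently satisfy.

1, 3, 4, 5, 8, 9

1. condition 'serves infants under 12 months' holds; emergency drill 470 days ago vs limit 365 → not met
2. water-quality test 27 days ago vs limit 30 → met
3. abuse-and-molestation coverage $750,000 < $800,000 → not met
4. lead-paint assessment 49 days ago vs limit 45 → not met
5. playground equipment inspection 904 days ago vs limit 730 → not met
6. staff background re-check 55 days ago vs limit 60 → met
7. condition 'operates past 7 p.m.' holds; state licensing certificate present → met
8. condition 'transports children' holds; children per supervising staff member 18 > 12 → not met
9. staff certified in pediatric first aid 2 < 3 → not met
Not met: 1, 3, 4, 5, 8, 9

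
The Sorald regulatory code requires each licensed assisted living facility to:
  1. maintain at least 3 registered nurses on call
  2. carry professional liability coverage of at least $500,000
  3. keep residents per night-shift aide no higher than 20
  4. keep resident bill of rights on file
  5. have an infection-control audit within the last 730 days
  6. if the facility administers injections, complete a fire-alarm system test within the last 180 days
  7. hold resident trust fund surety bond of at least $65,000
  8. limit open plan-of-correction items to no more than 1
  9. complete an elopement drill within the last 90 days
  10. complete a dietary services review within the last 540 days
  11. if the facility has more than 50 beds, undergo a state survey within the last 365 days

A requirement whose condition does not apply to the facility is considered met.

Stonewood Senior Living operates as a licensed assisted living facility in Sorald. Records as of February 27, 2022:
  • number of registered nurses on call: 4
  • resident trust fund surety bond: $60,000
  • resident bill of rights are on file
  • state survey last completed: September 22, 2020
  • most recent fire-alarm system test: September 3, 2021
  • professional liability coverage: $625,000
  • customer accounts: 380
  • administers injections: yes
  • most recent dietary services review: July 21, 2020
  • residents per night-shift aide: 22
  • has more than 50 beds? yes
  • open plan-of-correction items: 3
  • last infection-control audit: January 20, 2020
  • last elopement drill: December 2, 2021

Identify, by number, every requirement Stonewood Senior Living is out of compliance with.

1. registered nurses on call 4 ≥ 3 → met
2. professional liability coverage $625,000 ≥ $500,000 → met
3. residents per night-shift aide 22 > 20 → not met
4. resident bill of rights present → met
5. infection-control audit 769 days ago vs limit 730 → not met
6. condition 'administers injections' holds; fire-alarm system test 177 days ago vs limit 180 → met
7. resident trust fund surety bond $60,000 < $65,000 → not met
8. open plan-of-correction items 3 > 1 → not met
9. elopement drill 87 days ago vs limit 90 → met
10. dietary services review 586 days ago vs limit 540 → not met
11. condition 'has more than 50 beds' holds; state survey 523 days ago vs limit 365 → not met
Not met: 3, 5, 7, 8, 10, 11

3, 5, 7, 8, 10, 11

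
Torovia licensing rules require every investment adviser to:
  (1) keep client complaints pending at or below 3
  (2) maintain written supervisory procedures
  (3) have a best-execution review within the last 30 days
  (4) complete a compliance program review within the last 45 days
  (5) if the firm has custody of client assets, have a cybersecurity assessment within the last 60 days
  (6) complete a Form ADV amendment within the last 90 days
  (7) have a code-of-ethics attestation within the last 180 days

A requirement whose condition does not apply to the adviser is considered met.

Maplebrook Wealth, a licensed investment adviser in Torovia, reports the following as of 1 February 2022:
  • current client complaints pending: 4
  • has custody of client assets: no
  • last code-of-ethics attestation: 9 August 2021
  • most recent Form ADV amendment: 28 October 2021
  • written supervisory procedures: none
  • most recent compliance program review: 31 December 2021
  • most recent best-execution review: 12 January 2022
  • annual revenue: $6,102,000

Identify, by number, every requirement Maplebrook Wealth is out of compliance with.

1. client complaints pending 4 > 3 → not met
2. written supervisory procedures absent → not met
3. best-execution review 20 days ago vs limit 30 → met
4. compliance program review 32 days ago vs limit 45 → met
5. condition 'has custody of client assets' does not hold → requirement n/a → met
6. Form ADV amendment 96 days ago vs limit 90 → not met
7. code-of-ethics attestation 176 days ago vs limit 180 → met
Not met: 1, 2, 6

1, 2, 6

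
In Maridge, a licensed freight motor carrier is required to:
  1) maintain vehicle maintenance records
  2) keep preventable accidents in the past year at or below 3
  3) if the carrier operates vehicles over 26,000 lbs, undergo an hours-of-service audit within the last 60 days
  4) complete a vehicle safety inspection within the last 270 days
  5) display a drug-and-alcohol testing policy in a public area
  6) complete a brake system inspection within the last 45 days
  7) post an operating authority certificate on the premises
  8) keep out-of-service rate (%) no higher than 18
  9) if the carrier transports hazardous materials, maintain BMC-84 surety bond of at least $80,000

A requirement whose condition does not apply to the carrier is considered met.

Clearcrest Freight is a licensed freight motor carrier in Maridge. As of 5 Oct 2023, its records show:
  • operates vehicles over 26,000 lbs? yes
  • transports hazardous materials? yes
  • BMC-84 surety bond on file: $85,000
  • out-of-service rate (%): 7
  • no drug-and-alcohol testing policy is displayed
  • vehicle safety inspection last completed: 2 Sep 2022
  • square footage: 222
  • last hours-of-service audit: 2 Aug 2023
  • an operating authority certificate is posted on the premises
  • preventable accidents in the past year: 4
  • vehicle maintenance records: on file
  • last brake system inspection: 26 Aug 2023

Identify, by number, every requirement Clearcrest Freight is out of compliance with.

2, 3, 4, 5

1. vehicle maintenance records present → met
2. preventable accidents in the past year 4 > 3 → not met
3. condition 'operates vehicles over 26,000 lbs' holds; hours-of-service audit 64 days ago vs limit 60 → not met
4. vehicle safety inspection 398 days ago vs limit 270 → not met
5. drug-and-alcohol testing policy absent → not met
6. brake system inspection 40 days ago vs limit 45 → met
7. operating authority certificate present → met
8. out-of-service rate (%) 7 ≤ 18 → met
9. condition 'transports hazardous materials' holds; BMC-84 surety bond $85,000 ≥ $80,000 → met
Not met: 2, 3, 4, 5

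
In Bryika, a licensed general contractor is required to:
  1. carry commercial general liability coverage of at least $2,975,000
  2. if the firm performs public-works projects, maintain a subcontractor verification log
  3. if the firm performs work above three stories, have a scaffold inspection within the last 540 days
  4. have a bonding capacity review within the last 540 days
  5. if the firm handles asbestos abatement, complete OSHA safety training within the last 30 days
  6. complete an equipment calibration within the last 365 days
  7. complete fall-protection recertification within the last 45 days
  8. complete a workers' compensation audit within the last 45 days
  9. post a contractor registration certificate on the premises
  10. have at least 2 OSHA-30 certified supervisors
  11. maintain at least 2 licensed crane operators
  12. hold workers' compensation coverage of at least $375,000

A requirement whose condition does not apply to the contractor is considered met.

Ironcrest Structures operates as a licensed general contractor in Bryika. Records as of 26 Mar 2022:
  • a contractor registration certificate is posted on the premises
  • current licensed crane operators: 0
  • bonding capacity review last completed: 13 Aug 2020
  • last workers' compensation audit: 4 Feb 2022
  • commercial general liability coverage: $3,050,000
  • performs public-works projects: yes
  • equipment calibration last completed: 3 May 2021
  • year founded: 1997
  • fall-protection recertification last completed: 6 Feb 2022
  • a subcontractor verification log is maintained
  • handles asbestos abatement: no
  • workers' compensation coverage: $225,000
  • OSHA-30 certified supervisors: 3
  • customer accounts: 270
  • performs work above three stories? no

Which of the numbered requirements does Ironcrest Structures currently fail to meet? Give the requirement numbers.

1. commercial general liability coverage $3,050,000 ≥ $2,975,000 → met
2. condition 'performs public-works projects' holds; subcontractor verification log present → met
3. condition 'performs work above three stories' does not hold → requirement n/a → met
4. bonding capacity review 590 days ago vs limit 540 → not met
5. condition 'handles asbestos abatement' does not hold → requirement n/a → met
6. equipment calibration 327 days ago vs limit 365 → met
7. fall-protection recertification 48 days ago vs limit 45 → not met
8. workers' compensation audit 50 days ago vs limit 45 → not met
9. contractor registration certificate present → met
10. OSHA-30 certified supervisors 3 ≥ 2 → met
11. licensed crane operators 0 < 2 → not met
12. workers' compensation coverage $225,000 < $375,000 → not met
Not met: 4, 7, 8, 11, 12

4, 7, 8, 11, 12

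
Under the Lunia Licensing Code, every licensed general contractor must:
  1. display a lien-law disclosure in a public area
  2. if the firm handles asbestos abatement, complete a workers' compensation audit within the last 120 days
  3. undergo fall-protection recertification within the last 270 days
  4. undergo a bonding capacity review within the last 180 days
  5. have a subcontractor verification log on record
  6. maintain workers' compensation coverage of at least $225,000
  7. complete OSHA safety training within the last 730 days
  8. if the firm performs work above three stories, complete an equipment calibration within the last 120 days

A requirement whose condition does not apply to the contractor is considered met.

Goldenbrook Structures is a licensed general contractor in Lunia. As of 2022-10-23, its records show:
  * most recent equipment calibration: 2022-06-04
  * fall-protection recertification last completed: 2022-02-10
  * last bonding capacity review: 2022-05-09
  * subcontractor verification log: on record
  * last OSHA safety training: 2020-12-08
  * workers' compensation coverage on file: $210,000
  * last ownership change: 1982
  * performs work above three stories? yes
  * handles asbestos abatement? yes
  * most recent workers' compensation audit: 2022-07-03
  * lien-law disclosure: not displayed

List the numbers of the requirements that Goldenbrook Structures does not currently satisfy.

1. lien-law disclosure absent → not met
2. condition 'handles asbestos abatement' holds; workers' compensation audit 112 days ago vs limit 120 → met
3. fall-protection recertification 255 days ago vs limit 270 → met
4. bonding capacity review 167 days ago vs limit 180 → met
5. subcontractor verification log present → met
6. workers' compensation coverage $210,000 < $225,000 → not met
7. OSHA safety training 684 days ago vs limit 730 → met
8. condition 'performs work above three stories' holds; equipment calibration 141 days ago vs limit 120 → not met
Not met: 1, 6, 8

1, 6, 8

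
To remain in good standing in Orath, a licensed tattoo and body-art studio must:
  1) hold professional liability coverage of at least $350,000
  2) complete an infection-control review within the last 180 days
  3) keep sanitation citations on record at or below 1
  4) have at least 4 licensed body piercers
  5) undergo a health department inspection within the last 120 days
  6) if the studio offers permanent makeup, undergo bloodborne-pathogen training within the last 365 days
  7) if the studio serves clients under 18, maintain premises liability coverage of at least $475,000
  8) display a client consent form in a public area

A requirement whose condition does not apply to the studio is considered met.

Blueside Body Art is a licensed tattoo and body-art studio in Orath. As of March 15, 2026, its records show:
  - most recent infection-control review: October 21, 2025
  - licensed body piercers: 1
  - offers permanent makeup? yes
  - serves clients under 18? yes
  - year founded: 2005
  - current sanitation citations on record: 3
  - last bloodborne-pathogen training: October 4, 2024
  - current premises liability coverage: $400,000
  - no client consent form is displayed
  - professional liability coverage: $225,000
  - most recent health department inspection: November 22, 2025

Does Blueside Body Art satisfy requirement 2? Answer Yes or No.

2. infection-control review 145 days ago vs limit 180 → met

Yes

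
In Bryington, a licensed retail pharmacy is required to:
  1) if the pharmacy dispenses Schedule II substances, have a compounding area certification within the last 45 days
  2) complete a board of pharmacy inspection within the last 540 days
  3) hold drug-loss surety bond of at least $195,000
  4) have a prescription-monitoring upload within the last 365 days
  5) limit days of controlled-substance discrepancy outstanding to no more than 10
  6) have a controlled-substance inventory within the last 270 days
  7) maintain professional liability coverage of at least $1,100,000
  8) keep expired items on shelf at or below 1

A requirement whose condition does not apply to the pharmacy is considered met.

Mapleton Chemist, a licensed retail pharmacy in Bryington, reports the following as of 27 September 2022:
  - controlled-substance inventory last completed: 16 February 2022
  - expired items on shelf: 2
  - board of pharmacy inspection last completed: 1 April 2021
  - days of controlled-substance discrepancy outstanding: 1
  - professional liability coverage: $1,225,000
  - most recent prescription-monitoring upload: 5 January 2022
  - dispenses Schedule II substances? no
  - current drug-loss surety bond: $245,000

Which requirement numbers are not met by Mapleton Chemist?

1. condition 'dispenses Schedule II substances' does not hold → requirement n/a → met
2. board of pharmacy inspection 544 days ago vs limit 540 → not met
3. drug-loss surety bond $245,000 ≥ $195,000 → met
4. prescription-monitoring upload 265 days ago vs limit 365 → met
5. days of controlled-substance discrepancy outstanding 1 ≤ 10 → met
6. controlled-substance inventory 223 days ago vs limit 270 → met
7. professional liability coverage $1,225,000 ≥ $1,100,000 → met
8. expired items on shelf 2 > 1 → not met
Not met: 2, 8

2, 8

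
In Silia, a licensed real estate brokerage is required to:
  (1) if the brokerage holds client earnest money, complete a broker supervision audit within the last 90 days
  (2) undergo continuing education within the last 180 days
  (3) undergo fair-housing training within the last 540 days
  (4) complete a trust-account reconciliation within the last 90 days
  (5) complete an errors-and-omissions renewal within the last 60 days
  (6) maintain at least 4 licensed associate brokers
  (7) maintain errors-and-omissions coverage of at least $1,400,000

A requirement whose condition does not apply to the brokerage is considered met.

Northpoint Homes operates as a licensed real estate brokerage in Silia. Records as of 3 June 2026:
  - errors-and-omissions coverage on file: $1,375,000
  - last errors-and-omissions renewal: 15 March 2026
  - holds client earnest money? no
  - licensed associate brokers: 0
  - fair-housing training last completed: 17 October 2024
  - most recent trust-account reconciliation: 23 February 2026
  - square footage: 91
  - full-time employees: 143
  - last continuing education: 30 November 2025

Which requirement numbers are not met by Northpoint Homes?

1. condition 'holds client earnest money' does not hold → requirement n/a → met
2. continuing education 185 days ago vs limit 180 → not met
3. fair-housing training 594 days ago vs limit 540 → not met
4. trust-account reconciliation 100 days ago vs limit 90 → not met
5. errors-and-omissions renewal 80 days ago vs limit 60 → not met
6. licensed associate brokers 0 < 4 → not met
7. errors-and-omissions coverage $1,375,000 < $1,400,000 → not met
Not met: 2, 3, 4, 5, 6, 7

2, 3, 4, 5, 6, 7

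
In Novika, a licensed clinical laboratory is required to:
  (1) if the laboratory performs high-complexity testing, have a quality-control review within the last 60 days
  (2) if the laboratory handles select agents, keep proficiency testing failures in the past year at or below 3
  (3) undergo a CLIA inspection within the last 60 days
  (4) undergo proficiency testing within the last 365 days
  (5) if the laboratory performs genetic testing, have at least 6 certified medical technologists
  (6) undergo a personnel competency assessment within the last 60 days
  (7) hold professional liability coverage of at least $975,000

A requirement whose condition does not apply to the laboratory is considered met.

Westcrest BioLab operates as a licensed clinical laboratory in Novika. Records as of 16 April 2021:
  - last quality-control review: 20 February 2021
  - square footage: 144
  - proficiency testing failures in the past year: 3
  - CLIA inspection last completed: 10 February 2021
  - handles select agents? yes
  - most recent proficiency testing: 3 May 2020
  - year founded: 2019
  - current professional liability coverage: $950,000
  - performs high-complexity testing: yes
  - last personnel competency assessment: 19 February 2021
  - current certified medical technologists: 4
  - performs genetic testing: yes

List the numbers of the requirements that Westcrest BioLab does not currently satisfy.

1. condition 'performs high-complexity testing' holds; quality-control review 55 days ago vs limit 60 → met
2. condition 'handles select agents' holds; proficiency testing failures in the past year 3 ≤ 3 → met
3. CLIA inspection 65 days ago vs limit 60 → not met
4. proficiency testing 348 days ago vs limit 365 → met
5. condition 'performs genetic testing' holds; certified medical technologists 4 < 6 → not met
6. personnel competency assessment 56 days ago vs limit 60 → met
7. professional liability coverage $950,000 < $975,000 → not met
Not met: 3, 5, 7

3, 5, 7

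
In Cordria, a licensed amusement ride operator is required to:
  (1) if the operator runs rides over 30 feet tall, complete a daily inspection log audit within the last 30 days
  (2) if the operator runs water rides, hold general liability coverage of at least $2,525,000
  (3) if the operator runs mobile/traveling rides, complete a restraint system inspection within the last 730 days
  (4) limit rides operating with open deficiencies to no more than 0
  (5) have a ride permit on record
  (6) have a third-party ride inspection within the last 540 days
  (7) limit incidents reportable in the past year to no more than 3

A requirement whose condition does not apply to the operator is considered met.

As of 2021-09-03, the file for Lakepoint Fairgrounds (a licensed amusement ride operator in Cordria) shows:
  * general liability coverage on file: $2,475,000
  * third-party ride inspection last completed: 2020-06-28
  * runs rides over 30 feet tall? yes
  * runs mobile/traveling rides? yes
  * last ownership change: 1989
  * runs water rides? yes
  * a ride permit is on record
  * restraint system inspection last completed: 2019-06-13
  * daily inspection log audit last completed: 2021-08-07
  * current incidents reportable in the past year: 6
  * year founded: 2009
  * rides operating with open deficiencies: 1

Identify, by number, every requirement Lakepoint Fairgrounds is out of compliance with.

2, 3, 4, 7

1. condition 'runs rides over 30 feet tall' holds; daily inspection log audit 27 days ago vs limit 30 → met
2. condition 'runs water rides' holds; general liability coverage $2,475,000 < $2,525,000 → not met
3. condition 'runs mobile/traveling rides' holds; restraint system inspection 813 days ago vs limit 730 → not met
4. rides operating with open deficiencies 1 > 0 → not met
5. ride permit present → met
6. third-party ride inspection 432 days ago vs limit 540 → met
7. incidents reportable in the past year 6 > 3 → not met
Not met: 2, 3, 4, 7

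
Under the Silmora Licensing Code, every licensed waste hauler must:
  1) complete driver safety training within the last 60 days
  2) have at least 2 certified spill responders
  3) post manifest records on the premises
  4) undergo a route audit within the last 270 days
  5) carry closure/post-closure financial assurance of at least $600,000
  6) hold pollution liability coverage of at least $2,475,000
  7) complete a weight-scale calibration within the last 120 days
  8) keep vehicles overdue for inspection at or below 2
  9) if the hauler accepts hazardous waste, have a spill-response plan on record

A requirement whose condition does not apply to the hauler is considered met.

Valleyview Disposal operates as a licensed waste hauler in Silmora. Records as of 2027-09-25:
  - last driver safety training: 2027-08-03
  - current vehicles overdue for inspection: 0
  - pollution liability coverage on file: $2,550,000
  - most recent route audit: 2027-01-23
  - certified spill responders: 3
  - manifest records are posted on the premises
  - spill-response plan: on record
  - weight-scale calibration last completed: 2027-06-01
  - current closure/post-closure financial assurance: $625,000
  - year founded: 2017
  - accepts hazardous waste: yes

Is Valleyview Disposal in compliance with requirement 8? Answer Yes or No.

8. vehicles overdue for inspection 0 ≤ 2 → met

Yes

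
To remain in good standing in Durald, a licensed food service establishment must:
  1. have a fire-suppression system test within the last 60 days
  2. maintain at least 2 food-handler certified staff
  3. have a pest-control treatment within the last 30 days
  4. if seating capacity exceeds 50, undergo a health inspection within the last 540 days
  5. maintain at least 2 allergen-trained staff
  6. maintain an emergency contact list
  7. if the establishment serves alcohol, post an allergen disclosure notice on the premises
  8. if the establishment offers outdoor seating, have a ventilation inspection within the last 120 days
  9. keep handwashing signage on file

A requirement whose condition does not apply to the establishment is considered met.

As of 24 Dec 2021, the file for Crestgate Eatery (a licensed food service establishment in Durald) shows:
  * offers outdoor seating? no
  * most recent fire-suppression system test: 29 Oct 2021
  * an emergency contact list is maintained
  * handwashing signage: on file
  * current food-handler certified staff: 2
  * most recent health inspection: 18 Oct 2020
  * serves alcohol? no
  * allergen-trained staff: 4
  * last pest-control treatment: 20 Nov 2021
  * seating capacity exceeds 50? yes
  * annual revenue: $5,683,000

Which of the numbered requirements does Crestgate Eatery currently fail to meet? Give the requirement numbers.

1. fire-suppression system test 56 days ago vs limit 60 → met
2. food-handler certified staff 2 ≥ 2 → met
3. pest-control treatment 34 days ago vs limit 30 → not met
4. condition 'seating capacity exceeds 50' holds; health inspection 432 days ago vs limit 540 → met
5. allergen-trained staff 4 ≥ 2 → met
6. emergency contact list present → met
7. condition 'serves alcohol' does not hold → requirement n/a → met
8. condition 'offers outdoor seating' does not hold → requirement n/a → met
9. handwashing signage present → met
Not met: 3

3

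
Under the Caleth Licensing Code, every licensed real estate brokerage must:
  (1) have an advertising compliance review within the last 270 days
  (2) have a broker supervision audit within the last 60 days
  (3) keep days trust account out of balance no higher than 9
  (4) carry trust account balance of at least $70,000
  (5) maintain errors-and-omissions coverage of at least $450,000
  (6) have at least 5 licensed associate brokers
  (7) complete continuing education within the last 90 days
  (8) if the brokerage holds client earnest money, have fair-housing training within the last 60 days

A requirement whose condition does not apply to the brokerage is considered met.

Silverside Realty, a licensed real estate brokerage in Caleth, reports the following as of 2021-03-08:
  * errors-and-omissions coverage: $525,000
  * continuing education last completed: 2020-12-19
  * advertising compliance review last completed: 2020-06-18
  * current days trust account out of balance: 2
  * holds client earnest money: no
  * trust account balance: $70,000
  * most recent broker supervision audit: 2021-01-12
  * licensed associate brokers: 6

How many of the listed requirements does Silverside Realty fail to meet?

0

1. advertising compliance review 263 days ago vs limit 270 → met
2. broker supervision audit 55 days ago vs limit 60 → met
3. days trust account out of balance 2 ≤ 9 → met
4. trust account balance $70,000 ≥ $70,000 → met
5. errors-and-omissions coverage $525,000 ≥ $450,000 → met
6. licensed associate brokers 6 ≥ 5 → met
7. continuing education 79 days ago vs limit 90 → met
8. condition 'holds client earnest money' does not hold → requirement n/a → met
Not met: 0 of 8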